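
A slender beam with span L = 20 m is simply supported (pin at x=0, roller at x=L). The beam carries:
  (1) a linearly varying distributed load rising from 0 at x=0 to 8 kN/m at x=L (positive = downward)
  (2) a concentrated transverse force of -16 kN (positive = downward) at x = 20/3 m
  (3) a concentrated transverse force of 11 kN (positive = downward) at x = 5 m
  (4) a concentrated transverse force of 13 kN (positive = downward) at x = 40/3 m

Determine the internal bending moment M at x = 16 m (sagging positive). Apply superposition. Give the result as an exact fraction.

Load 1 — triangular load w₀=8 kN/m (0→w₀ over full span):
  M_1 = w₀Lx/6 - w₀x³/(6L) = 8·20·16/6 - 8·16³/(6·20) = 768/5 kN·m
Load 2 — point force P=-16 kN at a=20/3 m (b=L-a=40/3):
  M_2 = Pa(L-x)/L  [x>a] = (-16)·(20/3)·(20-16)/20 = -64/3 kN·m
Load 3 — point force P=11 kN at a=5 m (b=L-a=15):
  M_3 = Pa(L-x)/L  [x>a] = 11·5·(20-16)/20 = 11 kN·m
Load 4 — point force P=13 kN at a=40/3 m (b=L-a=20/3):
  M_4 = Pa(L-x)/L  [x>a] = 13·(40/3)·(20-16)/20 = 104/3 kN·m
Superposition: M = Σ M_i = 2669/15 kN·m ≈ 177.933333 kN·m

M(16) = 2669/15 kN·m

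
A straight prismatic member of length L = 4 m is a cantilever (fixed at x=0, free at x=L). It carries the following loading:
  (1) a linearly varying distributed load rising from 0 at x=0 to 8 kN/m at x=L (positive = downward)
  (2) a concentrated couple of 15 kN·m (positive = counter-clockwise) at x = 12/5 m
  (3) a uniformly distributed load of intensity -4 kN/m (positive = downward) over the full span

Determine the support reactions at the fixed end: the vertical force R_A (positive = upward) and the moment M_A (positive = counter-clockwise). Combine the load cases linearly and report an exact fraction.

Load 1 — triangular load w₀=8 kN/m (0→w₀ over full span):
  R_A = w₀L/2 = 8·4/2 = 16 kN
  M_A = w₀L²/3 = 8·4²/3 = 128/3 kN·m
Load 2 — applied couple M₀=15 kN·m at a=12/5 m (b=L-a=8/5):
  R_A = 0 kN
  M_A = -M₀ = -15 kN·m
Load 3 — uniform load w=-4 kN/m over full span:
  R_A = wL = (-4)·4 = -16 kN
  M_A = wL²/2 = (-4)·4²/2 = -32 kN·m
Superposition: R_A = 0 kN, M_A = -13/3 kN·m

R_A = 0 kN, M_A = -13/3 kN·m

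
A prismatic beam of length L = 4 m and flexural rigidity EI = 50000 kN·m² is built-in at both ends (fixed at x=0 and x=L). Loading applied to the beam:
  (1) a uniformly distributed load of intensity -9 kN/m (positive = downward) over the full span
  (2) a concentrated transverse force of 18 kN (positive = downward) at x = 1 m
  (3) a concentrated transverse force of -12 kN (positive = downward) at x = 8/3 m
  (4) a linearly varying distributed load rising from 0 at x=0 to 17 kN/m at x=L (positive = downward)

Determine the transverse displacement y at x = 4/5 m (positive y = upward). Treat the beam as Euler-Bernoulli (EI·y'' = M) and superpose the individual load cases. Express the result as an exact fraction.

Load 1 — uniform load w=-9 kN/m over full span:
  y_1 = -wx²(L-x)²/(24EI) = -(-9)·(4/5)²·(4-(4/5))²/(24·50000) = 96/1953125 m
Load 2 — point force P=18 kN at a=1 m (b=L-a=3):
  y_2 = -Pb²x²(3aL-(3a+b)x)/(6L³EI)  [x≤a] = -18·3²·(4/5)²·(3·1·4-(3·1+3)·(4/5))/(6·4³·50000) = -243/6250000 m
Load 3 — point force P=-12 kN at a=8/3 m (b=L-a=4/3):
  y_3 = -Pb²x²(3aL-(3a+b)x)/(6L³EI)  [x≤a] = -(-12)·(4/3)²·(4/5)²·(3·(8/3)·4-(3·(8/3)+(4/3))·(4/5))/(6·4³·50000) = 184/10546875 m
Load 4 — triangular load w₀=17 kN/m (0→w₀ over full span):
  y_4 = -w₀x²(L-x)²(x+2L)/(120LEI) = -17·(4/5)²·(4-(4/5))²·((4/5)+2·4)/(120·4·50000) = -5984/146484375 m
Superposition: y = Σ y_i = -277021/21093750000 m ≈ -0.000013 m

y(4/5) = -277021/21093750000 m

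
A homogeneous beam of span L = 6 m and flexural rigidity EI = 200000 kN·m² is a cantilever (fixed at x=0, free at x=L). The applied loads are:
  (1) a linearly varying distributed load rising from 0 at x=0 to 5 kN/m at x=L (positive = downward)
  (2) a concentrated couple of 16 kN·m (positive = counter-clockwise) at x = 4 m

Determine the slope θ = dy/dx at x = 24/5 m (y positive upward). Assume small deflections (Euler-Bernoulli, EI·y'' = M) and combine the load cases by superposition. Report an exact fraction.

Load 1 — triangular load w₀=5 kN/m (0→w₀ over full span):
  θ_1 = (w₀Lx²/4-w₀L²x/3-w₀x⁴/(24L))/EI = (5·6·(24/5)²/4-5·6²·(24/5)/3-5·(24/5)⁴/(24·6))/200000 = -261/390625 rad
Load 2 — applied couple M₀=16 kN·m at a=4 m (b=L-a=2):
  θ_2 = M₀a/EI  [x>a] = 16·4/200000 = 1/3125 rad
Superposition: θ = Σ θ_i = -136/390625 rad ≈ -0.000348 rad

θ(24/5) = -136/390625 rad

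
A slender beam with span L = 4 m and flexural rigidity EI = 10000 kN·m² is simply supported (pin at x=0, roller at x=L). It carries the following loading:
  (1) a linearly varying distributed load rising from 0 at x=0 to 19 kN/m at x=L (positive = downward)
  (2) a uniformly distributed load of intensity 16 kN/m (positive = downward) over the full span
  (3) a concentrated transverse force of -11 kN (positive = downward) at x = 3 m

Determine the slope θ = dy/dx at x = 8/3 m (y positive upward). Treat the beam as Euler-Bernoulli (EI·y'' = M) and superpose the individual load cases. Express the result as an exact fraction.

Load 1 — triangular load w₀=19 kN/m (0→w₀ over full span):
  θ_1 = -w₀(7L⁴-30L²x²+15x⁴)/(360LEI) = -19·(7·4⁴-30·4²·(8/3)²+15·(8/3)⁴)/(360·4·10000) = 1729/1518750 rad
Load 2 — uniform load w=16 kN/m over full span:
  θ_2 = -w(L³-6Lx²+4x³)/(24EI) = -16·(4³-6·4·(8/3)²+4·(8/3)³)/(24·10000) = 104/50625 rad
Load 3 — point force P=-11 kN at a=3 m (b=L-a=1):
  θ_3 = -Pb(L²-b²-3x²)/(6LEI)  [x≤a] = -(-11)·1·(4²-1²-3·(8/3)²)/(6·4·10000) = -209/720000 rad
Superposition: θ = Σ θ_i = 282121/97200000 rad ≈ 0.002902 rad

θ(8/3) = 282121/97200000 rad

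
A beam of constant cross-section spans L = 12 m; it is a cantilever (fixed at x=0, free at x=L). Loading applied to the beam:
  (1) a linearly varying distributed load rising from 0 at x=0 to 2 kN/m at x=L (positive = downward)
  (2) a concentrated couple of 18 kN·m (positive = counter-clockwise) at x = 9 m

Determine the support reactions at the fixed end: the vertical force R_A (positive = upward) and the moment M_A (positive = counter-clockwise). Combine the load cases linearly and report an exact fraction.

Load 1 — triangular load w₀=2 kN/m (0→w₀ over full span):
  R_A = w₀L/2 = 2·12/2 = 12 kN
  M_A = w₀L²/3 = 2·12²/3 = 96 kN·m
Load 2 — applied couple M₀=18 kN·m at a=9 m (b=L-a=3):
  R_A = 0 kN
  M_A = -M₀ = -18 kN·m
Superposition: R_A = 12 kN, M_A = 78 kN·m

R_A = 12 kN, M_A = 78 kN·m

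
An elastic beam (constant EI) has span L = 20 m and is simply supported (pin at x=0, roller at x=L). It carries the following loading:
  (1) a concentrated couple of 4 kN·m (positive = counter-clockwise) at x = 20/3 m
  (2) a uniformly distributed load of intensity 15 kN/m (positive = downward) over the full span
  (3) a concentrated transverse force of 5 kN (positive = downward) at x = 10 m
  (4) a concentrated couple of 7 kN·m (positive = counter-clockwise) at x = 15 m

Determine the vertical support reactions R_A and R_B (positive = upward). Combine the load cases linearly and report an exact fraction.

R_A = 3061/20 kN, R_B = 3039/20 kN

Load 1 — applied couple M₀=4 kN·m at a=20/3 m (b=L-a=40/3):
  R_A = M₀/L = 4/20 = 1/5 kN
  R_B = -M₀/L = -4/20 = -1/5 kN
Load 2 — uniform load w=15 kN/m over full span:
  R_A = wL/2 = 15·20/2 = 150 kN
  R_B = wL/2 = 15·20/2 = 150 kN
Load 3 — point force P=5 kN at a=10 m (b=L-a=10):
  R_A = Pb/L = 5·10/20 = 5/2 kN
  R_B = Pa/L = 5·10/20 = 5/2 kN
Load 4 — applied couple M₀=7 kN·m at a=15 m (b=L-a=5):
  R_A = M₀/L = 7/20 kN
  R_B = -M₀/L = -7/20 kN
Superposition: R_A = 3061/20 kN, R_B = 3039/20 kN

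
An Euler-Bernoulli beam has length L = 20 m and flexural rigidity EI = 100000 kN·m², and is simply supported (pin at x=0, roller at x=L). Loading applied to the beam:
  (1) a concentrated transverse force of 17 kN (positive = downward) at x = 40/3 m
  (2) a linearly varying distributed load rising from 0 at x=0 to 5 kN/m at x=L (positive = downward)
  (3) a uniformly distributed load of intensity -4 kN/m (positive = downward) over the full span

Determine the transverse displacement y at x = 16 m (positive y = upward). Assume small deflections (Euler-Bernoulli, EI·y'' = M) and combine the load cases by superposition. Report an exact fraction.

Load 1 — point force P=17 kN at a=40/3 m (b=L-a=20/3):
  y_1 = -Pa(L-x)(2Lx-a²-x²)/(6LEI)  [x>a] = -17·(40/3)·(20-16)·(2·20·16-(40/3)²-16²)/(6·20·100000) = -3944/253125 m
Load 2 — triangular load w₀=5 kN/m (0→w₀ over full span):
  y_2 = -w₀x(7L⁴-10L²x²+3x⁴)/(360LEI) = -5·16·(7·20⁴-10·20²·16²+3·16⁴)/(360·20·100000) = -508/15625 m
Load 3 — uniform load w=-4 kN/m over full span:
  y_3 = -wx(L³-2Lx²+x³)/(24EI) = -(-4)·16·(20³-2·20·16²+16³)/(24·100000) = 464/9375 m
Superposition: y = Σ y_i = 1772/1265625 m ≈ 0.001400 m

y(16) = 1772/1265625 m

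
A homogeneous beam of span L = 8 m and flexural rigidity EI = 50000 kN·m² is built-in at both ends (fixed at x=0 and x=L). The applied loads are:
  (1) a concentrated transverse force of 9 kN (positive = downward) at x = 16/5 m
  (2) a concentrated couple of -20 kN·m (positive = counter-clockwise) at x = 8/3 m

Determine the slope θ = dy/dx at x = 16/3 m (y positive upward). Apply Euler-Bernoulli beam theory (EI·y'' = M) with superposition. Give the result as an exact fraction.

Load 1 — point force P=9 kN at a=16/5 m (b=L-a=24/5):
  θ_1 = Pa²(L-x)(2bL-(3b+a)(L-x))/(2L³EI)  [x>a] = 9·(16/5)²·(8-(16/3))·(2·(24/5)·8-(3·(24/5)+(16/5))·(8-(16/3)))/(2·8³·50000) = 56/390625 rad
Load 2 — applied couple M₀=-20 kN·m at a=8/3 m (b=L-a=16/3):
  θ_2 = (R_Ax²/2 - M_Ax - M₀(x-a))/EI  [x>a] with R_A=-10/3, M_A=0 = ((-10/3)·(16/3)²/2 - 0·(16/3) - (-20)·((16/3)-(8/3)))/50000 = 2/16875 rad
Superposition: θ = Σ θ_i = 2762/10546875 rad ≈ 0.000262 rad

θ(16/3) = 2762/10546875 rad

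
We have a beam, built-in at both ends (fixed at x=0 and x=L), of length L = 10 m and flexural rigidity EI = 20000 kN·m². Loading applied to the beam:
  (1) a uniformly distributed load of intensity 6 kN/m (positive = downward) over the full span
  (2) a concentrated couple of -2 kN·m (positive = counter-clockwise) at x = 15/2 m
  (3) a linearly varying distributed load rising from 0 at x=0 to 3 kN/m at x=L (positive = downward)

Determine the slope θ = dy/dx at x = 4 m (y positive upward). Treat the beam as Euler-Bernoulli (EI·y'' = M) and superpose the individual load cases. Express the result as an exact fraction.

Load 1 — uniform load w=6 kN/m over full span:
  θ_1 = -wx(L-x)(L-2x)/(12EI) = -6·4·(10-4)·(10-2·4)/(12·20000) = -3/2500 rad
Load 2 — applied couple M₀=-2 kN·m at a=15/2 m (b=L-a=5/2):
  θ_2 = (R_Ax²/2 - M_Ax)/EI  [x≤a] with R_A=-9/40, M_A=-5/8 = ((-9/40)·4²/2 - (-5/8)·4)/20000 = 7/200000 rad
Load 3 — triangular load w₀=3 kN/m (0→w₀ over full span):
  θ_3 = -w₀(2x(L-x)(L-2x)(x+2L)+x²(L-x)²)/(120LEI) = -3·(2·4·(10-4)·(10-2·4)·(4+2·10)+4²·(10-4)²)/(120·10·20000) = -9/25000 rad
Superposition: θ = Σ θ_i = -61/40000 rad ≈ -0.001525 rad

θ(4) = -61/40000 rad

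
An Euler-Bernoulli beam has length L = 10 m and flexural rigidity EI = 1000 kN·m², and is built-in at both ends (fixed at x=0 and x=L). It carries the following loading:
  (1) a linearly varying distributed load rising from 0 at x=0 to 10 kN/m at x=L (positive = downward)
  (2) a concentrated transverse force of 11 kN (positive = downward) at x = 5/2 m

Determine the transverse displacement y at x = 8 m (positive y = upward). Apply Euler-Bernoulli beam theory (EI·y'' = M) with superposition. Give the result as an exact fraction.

Load 1 — triangular load w₀=10 kN/m (0→w₀ over full span):
  y_1 = -w₀x²(L-x)²(x+2L)/(120LEI) = -10·8²·(10-8)²·(8+2·10)/(120·10·1000) = -112/1875 m
Load 2 — point force P=11 kN at a=5/2 m (b=L-a=15/2):
  y_2 = -Pa²(L-x)²(3bL-(3b+a)(L-x))/(6L³EI)  [x>a] = -11·(5/2)²·(10-8)²·(3·(15/2)·10-(3·(15/2)+(5/2))·(10-8))/(6·10³·1000) = -77/9600 m
Superposition: y = Σ y_i = -16261/240000 m ≈ -0.067754 m

y(8) = -16261/240000 m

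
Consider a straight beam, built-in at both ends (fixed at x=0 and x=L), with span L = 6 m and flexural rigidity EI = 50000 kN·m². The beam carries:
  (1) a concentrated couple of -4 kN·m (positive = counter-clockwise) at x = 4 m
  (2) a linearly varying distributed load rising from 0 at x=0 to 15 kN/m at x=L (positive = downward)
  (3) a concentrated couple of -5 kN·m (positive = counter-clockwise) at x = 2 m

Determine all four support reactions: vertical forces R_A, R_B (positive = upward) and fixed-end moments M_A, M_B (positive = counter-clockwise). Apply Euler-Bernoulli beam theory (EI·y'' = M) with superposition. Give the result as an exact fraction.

R_A = 23/2 kN, M_A = 50/3 kN·m, R_B = 67/2 kN, M_B = -86/3 kN·m

Load 1 — applied couple M₀=-4 kN·m at a=4 m (b=L-a=2):
  R_A = 6M₀ab/L³ = 6·(-4)·4·2/6³ = -8/9 kN
  M_A = M₀b(2a-b)/L² = (-4)·2·(2·4-2)/6² = -4/3 kN·m
  R_B = -6M₀ab/L³ = -6·(-4)·4·2/6³ = 8/9 kN
  M_B = M₀a(2b-a)/L² = (-4)·4·(2·2-4)/6² = 0 kN·m
Load 2 — triangular load w₀=15 kN/m (0→w₀ over full span):
  R_A = 3w₀L/20 = 3·15·6/20 = 27/2 kN
  M_A = w₀L²/30 = 15·6²/30 = 18 kN·m
  R_B = 7w₀L/20 = 7·15·6/20 = 63/2 kN
  M_B = -w₀L²/20 = -15·6²/20 = -27 kN·m
Load 3 — applied couple M₀=-5 kN·m at a=2 m (b=L-a=4):
  R_A = 6M₀ab/L³ = 6·(-5)·2·4/6³ = -10/9 kN
  M_A = M₀b(2a-b)/L² = (-5)·4·(2·2-4)/6² = 0 kN·m
  R_B = -6M₀ab/L³ = -6·(-5)·2·4/6³ = 10/9 kN
  M_B = M₀a(2b-a)/L² = (-5)·2·(2·4-2)/6² = -5/3 kN·m
Superposition: R_A = 23/2 kN, M_A = 50/3 kN·m, R_B = 67/2 kN, M_B = -86/3 kN·m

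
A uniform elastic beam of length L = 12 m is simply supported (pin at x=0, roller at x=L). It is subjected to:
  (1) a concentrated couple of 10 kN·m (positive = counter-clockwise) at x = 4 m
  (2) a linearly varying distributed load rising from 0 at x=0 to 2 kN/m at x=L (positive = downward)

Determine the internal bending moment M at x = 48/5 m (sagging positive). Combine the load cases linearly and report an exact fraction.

Load 1 — applied couple M₀=10 kN·m at a=4 m (b=L-a=8):
  M_1 = M₀x/L - M₀  [x>a] = 10·(48/5)/12 - 10 = -2 kN·m
Load 2 — triangular load w₀=2 kN/m (0→w₀ over full span):
  M_2 = w₀Lx/6 - w₀x³/(6L) = 2·12·(48/5)/6 - 2·(48/5)³/(6·12) = 1728/125 kN·m
Superposition: M = Σ M_i = 1478/125 kN·m ≈ 11.824000 kN·m

M(48/5) = 1478/125 kN·m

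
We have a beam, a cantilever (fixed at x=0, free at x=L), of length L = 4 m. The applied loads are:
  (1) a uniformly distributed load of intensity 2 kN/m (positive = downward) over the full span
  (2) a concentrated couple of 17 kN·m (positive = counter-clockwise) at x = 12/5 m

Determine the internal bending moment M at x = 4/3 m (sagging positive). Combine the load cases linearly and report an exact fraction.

Load 1 — uniform load w=2 kN/m over full span:
  M_1 = -w(L-x)²/2 = -2·(4-(4/3))²/2 = -64/9 kN·m
Load 2 — applied couple M₀=17 kN·m at a=12/5 m (b=L-a=8/5):
  M_2 = M₀  [x≤a] = 17 = 17 kN·m
Superposition: M = Σ M_i = 89/9 kN·m ≈ 9.888889 kN·m

M(4/3) = 89/9 kN·m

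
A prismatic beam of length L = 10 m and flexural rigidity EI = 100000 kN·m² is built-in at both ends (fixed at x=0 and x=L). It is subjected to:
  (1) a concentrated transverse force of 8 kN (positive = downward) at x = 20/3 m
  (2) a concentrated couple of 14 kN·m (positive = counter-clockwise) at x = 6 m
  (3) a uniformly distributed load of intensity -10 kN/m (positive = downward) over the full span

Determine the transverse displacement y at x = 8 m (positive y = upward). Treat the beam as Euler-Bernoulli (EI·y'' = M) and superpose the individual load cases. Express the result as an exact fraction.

y(8) = 231701/253125000 m

Load 1 — point force P=8 kN at a=20/3 m (b=L-a=10/3):
  y_1 = -Pa²(L-x)²(3bL-(3b+a)(L-x))/(6L³EI)  [x>a] = -8·(20/3)²·(10-8)²·(3·(10/3)·10-(3·(10/3)+(20/3))·(10-8))/(6·10³·100000) = -8/50625 m
Load 2 — applied couple M₀=14 kN·m at a=6 m (b=L-a=4):
  y_2 = (R_Ax³/6 - M_Ax²/2 - M₀(x-a)²/2)/EI  [x>a] with R_A=252/125, M_A=112/25 = ((252/125)·8³/6 - (112/25)·8²/2 - 14·(8-6)²/2)/100000 = 21/3125000 m
Load 3 — uniform load w=-10 kN/m over full span:
  y_3 = -wx²(L-x)²/(24EI) = -(-10)·8²·(10-8)²/(24·100000) = 2/1875 m
Superposition: y = Σ y_i = 231701/253125000 m ≈ 0.000915 m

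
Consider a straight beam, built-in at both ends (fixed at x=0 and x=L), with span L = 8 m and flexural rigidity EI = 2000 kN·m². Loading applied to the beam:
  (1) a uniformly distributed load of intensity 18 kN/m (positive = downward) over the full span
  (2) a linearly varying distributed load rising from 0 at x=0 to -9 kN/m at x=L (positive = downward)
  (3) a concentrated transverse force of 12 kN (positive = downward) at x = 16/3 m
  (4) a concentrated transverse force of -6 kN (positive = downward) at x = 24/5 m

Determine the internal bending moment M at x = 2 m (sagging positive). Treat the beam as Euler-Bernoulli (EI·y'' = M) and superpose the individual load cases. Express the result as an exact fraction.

Load 1 — uniform load w=18 kN/m over full span:
  M_1 = wLx/2 - wL²/12 - wx²/2 = 18·8·2/2 - 18·8²/12 - 18·2²/2 = 12 kN·m
Load 2 — triangular load w₀=-9 kN/m (0→w₀ over full span):
  M_2 = 3w₀Lx/20 - w₀L²/30 - w₀x³/(6L) = 3·(-9)·8·2/20 - (-9)·8²/30 - (-9)·2³/(6·8) = -9/10 kN·m
Load 3 — point force P=12 kN at a=16/3 m (b=L-a=8/3):
  M_3 = Pb²(3a+b)x/L³ - Pab²/L²  [x≤a] = 12·(8/3)²·(3·(16/3)+(8/3))·2/8³ - 12·(16/3)·(8/3)²/8² = -8/9 kN·m
Load 4 — point force P=-6 kN at a=24/5 m (b=L-a=16/5):
  M_4 = Pb²(3a+b)x/L³ - Pab²/L²  [x≤a] = (-6)·(16/5)²·(3·(24/5)+(16/5))·2/8³ - (-6)·(24/5)·(16/5)²/8² = 48/125 kN·m
Superposition: M = Σ M_i = 23839/2250 kN·m ≈ 10.595111 kN·m

M(2) = 23839/2250 kN·m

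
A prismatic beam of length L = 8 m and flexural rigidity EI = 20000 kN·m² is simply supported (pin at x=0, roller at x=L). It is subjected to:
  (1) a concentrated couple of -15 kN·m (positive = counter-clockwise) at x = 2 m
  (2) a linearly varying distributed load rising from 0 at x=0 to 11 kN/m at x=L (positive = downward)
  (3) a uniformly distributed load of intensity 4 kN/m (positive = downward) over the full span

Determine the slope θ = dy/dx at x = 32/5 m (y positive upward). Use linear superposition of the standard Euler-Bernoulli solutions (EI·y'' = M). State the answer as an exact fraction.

Load 1 — applied couple M₀=-15 kN·m at a=2 m (b=L-a=6):
  θ_1 = (M₀x²/(2L)-M₀(x-a)+C₁)/EI  [x>a] with C₁=M₀(3b²-L²)/(6L)=-55/4 = ((-15)·(32/5)²/(2·8)-(-15)·((32/5)-2)+(-55/4))/20000 = 277/400000 rad
Load 2 — triangular load w₀=11 kN/m (0→w₀ over full span):
  θ_2 = -w₀(7L⁴-30L²x²+15x⁴)/(360LEI) = -11·(7·8⁴-30·8²·(32/5)²+15·(32/5)⁴)/(360·8·20000) = 16654/3515625 rad
Load 3 — uniform load w=4 kN/m over full span:
  θ_3 = -w(L³-6Lx²+4x³)/(24EI) = -4·(8³-6·8·(32/5)²+4·(32/5)³)/(24·20000) = 264/78125 rad
Superposition: θ = Σ θ_i = 3963977/450000000 rad ≈ 0.008809 rad

θ(32/5) = 3963977/450000000 rad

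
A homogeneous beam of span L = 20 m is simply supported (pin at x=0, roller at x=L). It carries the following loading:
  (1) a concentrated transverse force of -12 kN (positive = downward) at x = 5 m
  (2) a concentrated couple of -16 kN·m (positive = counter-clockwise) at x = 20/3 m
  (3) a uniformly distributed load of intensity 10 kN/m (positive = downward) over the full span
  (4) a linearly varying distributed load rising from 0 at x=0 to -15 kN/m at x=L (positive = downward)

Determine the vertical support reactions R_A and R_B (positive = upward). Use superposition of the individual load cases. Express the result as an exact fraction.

Load 1 — point force P=-12 kN at a=5 m (b=L-a=15):
  R_A = Pb/L = (-12)·15/20 = -9 kN
  R_B = Pa/L = (-12)·5/20 = -3 kN
Load 2 — applied couple M₀=-16 kN·m at a=20/3 m (b=L-a=40/3):
  R_A = M₀/L = (-16)/20 = -4/5 kN
  R_B = -M₀/L = -(-16)/20 = 4/5 kN
Load 3 — uniform load w=10 kN/m over full span:
  R_A = wL/2 = 10·20/2 = 100 kN
  R_B = wL/2 = 10·20/2 = 100 kN
Load 4 — triangular load w₀=-15 kN/m (0→w₀ over full span):
  R_A = w₀L/6 = (-15)·20/6 = -50 kN
  R_B = w₀L/3 = (-15)·20/3 = -100 kN
Superposition: R_A = 201/5 kN, R_B = -11/5 kN

R_A = 201/5 kN, R_B = -11/5 kN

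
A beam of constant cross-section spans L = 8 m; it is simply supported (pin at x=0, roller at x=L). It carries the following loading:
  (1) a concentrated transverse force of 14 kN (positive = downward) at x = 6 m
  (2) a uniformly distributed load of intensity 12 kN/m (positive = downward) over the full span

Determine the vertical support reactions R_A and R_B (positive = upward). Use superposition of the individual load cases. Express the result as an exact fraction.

R_A = 103/2 kN, R_B = 117/2 kN

Load 1 — point force P=14 kN at a=6 m (b=L-a=2):
  R_A = Pb/L = 14·2/8 = 7/2 kN
  R_B = Pa/L = 14·6/8 = 21/2 kN
Load 2 — uniform load w=12 kN/m over full span:
  R_A = wL/2 = 12·8/2 = 48 kN
  R_B = wL/2 = 12·8/2 = 48 kN
Superposition: R_A = 103/2 kN, R_B = 117/2 kN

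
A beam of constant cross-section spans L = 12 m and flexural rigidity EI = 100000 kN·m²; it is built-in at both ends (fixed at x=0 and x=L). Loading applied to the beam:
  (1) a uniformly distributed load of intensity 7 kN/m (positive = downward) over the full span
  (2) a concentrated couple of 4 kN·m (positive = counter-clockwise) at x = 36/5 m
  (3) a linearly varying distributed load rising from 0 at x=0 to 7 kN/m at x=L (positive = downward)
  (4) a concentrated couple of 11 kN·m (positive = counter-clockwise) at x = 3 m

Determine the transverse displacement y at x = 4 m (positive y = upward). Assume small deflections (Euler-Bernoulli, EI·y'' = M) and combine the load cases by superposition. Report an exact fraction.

y(4) = -47381/11250000 m

Load 1 — uniform load w=7 kN/m over full span:
  y_1 = -wx²(L-x)²/(24EI) = -7·4²·(12-4)²/(24·100000) = -28/9375 m
Load 2 — applied couple M₀=4 kN·m at a=36/5 m (b=L-a=24/5):
  y_2 = (R_Ax³/6 - M_Ax²/2)/EI  [x≤a] with R_A=12/25, M_A=32/25 = ((12/25)·4³/6 - (32/25)·4²/2)/100000 = -4/78125 m
Load 3 — triangular load w₀=7 kN/m (0→w₀ over full span):
  y_3 = -w₀x²(L-x)²(x+2L)/(120LEI) = -7·4²·(12-4)²·(4+2·12)/(120·12·100000) = -196/140625 m
Load 4 — applied couple M₀=11 kN·m at a=3 m (b=L-a=9):
  y_4 = (R_Ax³/6 - M_Ax²/2 - M₀(x-a)²/2)/EI  [x>a] with R_A=33/32, M_A=-33/16 = ((33/32)·4³/6 - (-33/16)·4²/2 - 11·(4-3)²/2)/100000 = 11/50000 m
Superposition: y = Σ y_i = -47381/11250000 m ≈ -0.004212 m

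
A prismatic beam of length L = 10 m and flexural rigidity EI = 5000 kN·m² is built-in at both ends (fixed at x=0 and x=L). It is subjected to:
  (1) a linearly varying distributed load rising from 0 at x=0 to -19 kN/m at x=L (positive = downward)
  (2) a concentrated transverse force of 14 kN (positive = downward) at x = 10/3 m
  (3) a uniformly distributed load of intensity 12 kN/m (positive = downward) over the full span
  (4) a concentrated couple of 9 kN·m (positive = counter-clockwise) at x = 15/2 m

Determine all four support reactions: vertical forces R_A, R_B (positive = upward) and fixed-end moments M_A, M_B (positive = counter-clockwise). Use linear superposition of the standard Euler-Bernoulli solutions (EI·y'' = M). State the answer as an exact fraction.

R_A = 92627/2160 kN, M_A = 26015/432 kN·m, R_B = -8387/2160 kN, M_B = -7369/432 kN·m

Load 1 — triangular load w₀=-19 kN/m (0→w₀ over full span):
  R_A = 3w₀L/20 = 3·(-19)·10/20 = -57/2 kN
  M_A = w₀L²/30 = (-19)·10²/30 = -190/3 kN·m
  R_B = 7w₀L/20 = 7·(-19)·10/20 = -133/2 kN
  M_B = -w₀L²/20 = -(-19)·10²/20 = 95 kN·m
Load 2 — point force P=14 kN at a=10/3 m (b=L-a=20/3):
  R_A = Pb²(3a+b)/L³ = 14·(20/3)²·(3·(10/3)+(20/3))/10³ = 280/27 kN
  M_A = Pab²/L² = 14·(10/3)·(20/3)²/10² = 560/27 kN·m
  R_B = Pa²(a+3b)/L³ = 14·(10/3)²·((10/3)+3·(20/3))/10³ = 98/27 kN
  M_B = -Pa²b/L² = -14·(10/3)²·(20/3)/10² = -280/27 kN·m
Load 3 — uniform load w=12 kN/m over full span:
  R_A = wL/2 = 12·10/2 = 60 kN
  M_A = wL²/12 = 12·10²/12 = 100 kN·m
  R_B = wL/2 = 12·10/2 = 60 kN
  M_B = -wL²/12 = -12·10²/12 = -100 kN·m
Load 4 — applied couple M₀=9 kN·m at a=15/2 m (b=L-a=5/2):
  R_A = 6M₀ab/L³ = 6·9·(15/2)·(5/2)/10³ = 81/80 kN
  M_A = M₀b(2a-b)/L² = 9·(5/2)·(2·(15/2)-(5/2))/10² = 45/16 kN·m
  R_B = -6M₀ab/L³ = -6·9·(15/2)·(5/2)/10³ = -81/80 kN
  M_B = M₀a(2b-a)/L² = 9·(15/2)·(2·(5/2)-(15/2))/10² = -27/16 kN·m
Superposition: R_A = 92627/2160 kN, M_A = 26015/432 kN·m, R_B = -8387/2160 kN, M_B = -7369/432 kN·m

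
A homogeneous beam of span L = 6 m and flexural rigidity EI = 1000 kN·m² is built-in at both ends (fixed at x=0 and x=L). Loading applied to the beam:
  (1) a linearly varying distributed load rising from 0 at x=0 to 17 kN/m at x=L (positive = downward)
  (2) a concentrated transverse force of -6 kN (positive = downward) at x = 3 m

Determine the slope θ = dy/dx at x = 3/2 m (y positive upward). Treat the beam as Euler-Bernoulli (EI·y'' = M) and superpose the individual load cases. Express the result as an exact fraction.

θ(3/2) = -13581/1280000 rad

Load 1 — triangular load w₀=17 kN/m (0→w₀ over full span):
  θ_1 = -w₀(2x(L-x)(L-2x)(x+2L)+x²(L-x)²)/(120LEI) = -17·(2·(3/2)·(6-(3/2))·(6-2·(3/2))·((3/2)+2·6)+(3/2)²·(6-(3/2))²)/(120·6·1000) = -17901/1280000 rad
Load 2 — point force P=-6 kN at a=3 m (b=L-a=3):
  θ_2 = -Pb²x(2aL-(3a+b)x)/(2L³EI)  [x≤a] = -(-6)·3²·(3/2)·(2·3·6-(3·3+3)·(3/2))/(2·6³·1000) = 27/8000 rad
Superposition: θ = Σ θ_i = -13581/1280000 rad ≈ -0.010610 rad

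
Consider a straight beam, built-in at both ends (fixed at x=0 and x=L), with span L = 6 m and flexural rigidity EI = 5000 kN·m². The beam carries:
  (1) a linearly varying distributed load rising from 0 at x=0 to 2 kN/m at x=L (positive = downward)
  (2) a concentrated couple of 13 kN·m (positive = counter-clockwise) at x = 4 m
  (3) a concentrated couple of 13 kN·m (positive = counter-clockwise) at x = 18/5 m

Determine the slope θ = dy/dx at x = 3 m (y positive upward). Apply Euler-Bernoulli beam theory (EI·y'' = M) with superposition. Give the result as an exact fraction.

θ(3) = 267/1000000 rad

Load 1 — triangular load w₀=2 kN/m (0→w₀ over full span):
  θ_1 = -w₀(2x(L-x)(L-2x)(x+2L)+x²(L-x)²)/(120LEI) = -2·(2·3·(6-3)·(6-2·3)·(3+2·6)+3²·(6-3)²)/(120·6·5000) = -9/200000 rad
Load 2 — applied couple M₀=13 kN·m at a=4 m (b=L-a=2):
  θ_2 = (R_Ax²/2 - M_Ax)/EI  [x≤a] with R_A=26/9, M_A=13/3 = ((26/9)·3²/2 - (13/3)·3)/5000 = 0 rad
Load 3 — applied couple M₀=13 kN·m at a=18/5 m (b=L-a=12/5):
  θ_3 = (R_Ax²/2 - M_Ax)/EI  [x≤a] with R_A=78/25, M_A=104/25 = ((78/25)·3²/2 - (104/25)·3)/5000 = 39/125000 rad
Superposition: θ = Σ θ_i = 267/1000000 rad ≈ 0.000267 rad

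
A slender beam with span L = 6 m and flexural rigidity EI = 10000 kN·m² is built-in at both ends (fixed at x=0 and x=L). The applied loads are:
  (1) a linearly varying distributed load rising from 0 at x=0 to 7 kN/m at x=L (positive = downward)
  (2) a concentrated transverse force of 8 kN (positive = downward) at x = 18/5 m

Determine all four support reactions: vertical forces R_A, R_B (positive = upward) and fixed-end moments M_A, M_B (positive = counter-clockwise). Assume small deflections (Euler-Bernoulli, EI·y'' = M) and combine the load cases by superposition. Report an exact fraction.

R_A = 2279/250 kN, M_A = 1626/125 kN·m, R_B = 4971/250 kN, M_B = -2439/125 kN·m

Load 1 — triangular load w₀=7 kN/m (0→w₀ over full span):
  R_A = 3w₀L/20 = 3·7·6/20 = 63/10 kN
  M_A = w₀L²/30 = 7·6²/30 = 42/5 kN·m
  R_B = 7w₀L/20 = 7·7·6/20 = 147/10 kN
  M_B = -w₀L²/20 = -7·6²/20 = -63/5 kN·m
Load 2 — point force P=8 kN at a=18/5 m (b=L-a=12/5):
  R_A = Pb²(3a+b)/L³ = 8·(12/5)²·(3·(18/5)+(12/5))/6³ = 352/125 kN
  M_A = Pab²/L² = 8·(18/5)·(12/5)²/6² = 576/125 kN·m
  R_B = Pa²(a+3b)/L³ = 8·(18/5)²·((18/5)+3·(12/5))/6³ = 648/125 kN
  M_B = -Pa²b/L² = -8·(18/5)²·(12/5)/6² = -864/125 kN·m
Superposition: R_A = 2279/250 kN, M_A = 1626/125 kN·m, R_B = 4971/250 kN, M_B = -2439/125 kN·m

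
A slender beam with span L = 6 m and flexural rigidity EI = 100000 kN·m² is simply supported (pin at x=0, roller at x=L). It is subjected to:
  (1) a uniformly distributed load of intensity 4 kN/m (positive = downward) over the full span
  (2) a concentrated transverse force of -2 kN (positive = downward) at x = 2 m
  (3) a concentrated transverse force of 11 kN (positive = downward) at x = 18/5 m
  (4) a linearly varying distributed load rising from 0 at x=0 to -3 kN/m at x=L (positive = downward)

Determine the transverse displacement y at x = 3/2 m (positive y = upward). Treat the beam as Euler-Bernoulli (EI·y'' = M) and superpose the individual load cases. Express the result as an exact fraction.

y(3/2) = -10698613/19200000000 m

Load 1 — uniform load w=4 kN/m over full span:
  y_1 = -wx(L³-2Lx²+x³)/(24EI) = -4·(3/2)·(6³-2·6·(3/2)²+(3/2)³)/(24·100000) = -1539/3200000 m
Load 2 — point force P=-2 kN at a=2 m (b=L-a=4):
  y_2 = -Pbx(L²-b²-x²)/(6LEI)  [x≤a] = -(-2)·4·(3/2)·(6²-4²-(3/2)²)/(6·6·100000) = 71/1200000 m
Load 3 — point force P=11 kN at a=18/5 m (b=L-a=12/5):
  y_3 = -Pbx(L²-b²-x²)/(6LEI)  [x≤a] = -11·(12/5)·(3/2)·(6²-(12/5)²-(3/2)²)/(6·6·100000) = -30789/100000000 m
Load 4 — triangular load w₀=-3 kN/m (0→w₀ over full span):
  y_4 = -w₀x(7L⁴-10L²x²+3x⁴)/(360LEI) = -(-3)·(3/2)·(7·6⁴-10·6²·(3/2)²+3·(3/2)⁴)/(360·6·100000) = 8829/51200000 m
Superposition: y = Σ y_i = -10698613/19200000000 m ≈ -0.000557 m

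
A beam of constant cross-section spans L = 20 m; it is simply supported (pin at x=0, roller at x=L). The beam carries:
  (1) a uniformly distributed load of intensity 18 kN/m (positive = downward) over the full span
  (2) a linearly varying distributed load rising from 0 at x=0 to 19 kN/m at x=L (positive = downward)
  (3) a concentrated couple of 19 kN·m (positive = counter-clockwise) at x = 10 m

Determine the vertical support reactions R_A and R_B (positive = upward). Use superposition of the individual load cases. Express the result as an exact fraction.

R_A = 14657/60 kN, R_B = 18343/60 kN

Load 1 — uniform load w=18 kN/m over full span:
  R_A = wL/2 = 18·20/2 = 180 kN
  R_B = wL/2 = 18·20/2 = 180 kN
Load 2 — triangular load w₀=19 kN/m (0→w₀ over full span):
  R_A = w₀L/6 = 19·20/6 = 190/3 kN
  R_B = w₀L/3 = 19·20/3 = 380/3 kN
Load 3 — applied couple M₀=19 kN·m at a=10 m (b=L-a=10):
  R_A = M₀/L = 19/20 kN
  R_B = -M₀/L = -19/20 kN
Superposition: R_A = 14657/60 kN, R_B = 18343/60 kN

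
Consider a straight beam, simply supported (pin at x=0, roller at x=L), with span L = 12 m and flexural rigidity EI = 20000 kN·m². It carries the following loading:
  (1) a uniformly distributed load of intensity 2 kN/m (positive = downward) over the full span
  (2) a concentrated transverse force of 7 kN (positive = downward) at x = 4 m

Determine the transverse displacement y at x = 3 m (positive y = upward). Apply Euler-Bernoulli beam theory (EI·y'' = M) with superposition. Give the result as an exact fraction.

Load 1 — uniform load w=2 kN/m over full span:
  y_1 = -wx(L³-2Lx²+x³)/(24EI) = -2·3·(12³-2·12·3²+3³)/(24·20000) = -1539/80000 m
Load 2 — point force P=7 kN at a=4 m (b=L-a=8):
  y_2 = -Pbx(L²-b²-x²)/(6LEI)  [x≤a] = -7·8·3·(12²-8²-3²)/(6·12·20000) = -497/60000 m
Superposition: y = Σ y_i = -1321/48000 m ≈ -0.027521 m

y(3) = -1321/48000 m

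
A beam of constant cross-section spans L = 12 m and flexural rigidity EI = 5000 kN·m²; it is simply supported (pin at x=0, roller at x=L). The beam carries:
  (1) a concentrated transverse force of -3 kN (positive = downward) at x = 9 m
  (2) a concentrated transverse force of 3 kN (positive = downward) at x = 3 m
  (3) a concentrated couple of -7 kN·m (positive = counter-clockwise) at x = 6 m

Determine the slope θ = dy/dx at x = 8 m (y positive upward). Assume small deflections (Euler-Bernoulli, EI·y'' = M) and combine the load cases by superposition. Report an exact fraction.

θ(8) = 31/60000 rad

Load 1 — point force P=-3 kN at a=9 m (b=L-a=3):
  θ_1 = -Pb(L²-b²-3x²)/(6LEI)  [x≤a] = -(-3)·3·(12²-3²-3·8²)/(6·12·5000) = -57/40000 rad
Load 2 — point force P=3 kN at a=3 m (b=L-a=9):
  θ_2 = -Pa(2L²-6Lx+3x²+a²)/(6LEI)  [x>a] = -3·3·(2·12²-6·12·8+3·8²+3²)/(6·12·5000) = 87/40000 rad
Load 3 — applied couple M₀=-7 kN·m at a=6 m (b=L-a=6):
  θ_3 = (M₀x²/(2L)-M₀(x-a)+C₁)/EI  [x>a] with C₁=M₀(3b²-L²)/(6L)=7/2 = ((-7)·8²/(2·12)-(-7)·(8-6)+(7/2))/5000 = -7/30000 rad
Superposition: θ = Σ θ_i = 31/60000 rad ≈ 0.000517 rad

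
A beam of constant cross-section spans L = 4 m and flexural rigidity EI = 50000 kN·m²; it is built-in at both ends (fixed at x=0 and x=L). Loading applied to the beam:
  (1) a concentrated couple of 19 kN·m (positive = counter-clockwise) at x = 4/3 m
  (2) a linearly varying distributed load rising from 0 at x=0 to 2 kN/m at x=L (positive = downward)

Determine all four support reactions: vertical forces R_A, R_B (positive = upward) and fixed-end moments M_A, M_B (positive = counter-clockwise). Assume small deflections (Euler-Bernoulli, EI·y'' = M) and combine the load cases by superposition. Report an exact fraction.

R_A = 113/15 kN, M_A = 16/15 kN·m, R_B = -53/15 kN, M_B = 71/15 kN·m

Load 1 — applied couple M₀=19 kN·m at a=4/3 m (b=L-a=8/3):
  R_A = 6M₀ab/L³ = 6·19·(4/3)·(8/3)/4³ = 19/3 kN
  M_A = M₀b(2a-b)/L² = 19·(8/3)·(2·(4/3)-(8/3))/4² = 0 kN·m
  R_B = -6M₀ab/L³ = -6·19·(4/3)·(8/3)/4³ = -19/3 kN
  M_B = M₀a(2b-a)/L² = 19·(4/3)·(2·(8/3)-(4/3))/4² = 19/3 kN·m
Load 2 — triangular load w₀=2 kN/m (0→w₀ over full span):
  R_A = 3w₀L/20 = 3·2·4/20 = 6/5 kN
  M_A = w₀L²/30 = 2·4²/30 = 16/15 kN·m
  R_B = 7w₀L/20 = 7·2·4/20 = 14/5 kN
  M_B = -w₀L²/20 = -2·4²/20 = -8/5 kN·m
Superposition: R_A = 113/15 kN, M_A = 16/15 kN·m, R_B = -53/15 kN, M_B = 71/15 kN·m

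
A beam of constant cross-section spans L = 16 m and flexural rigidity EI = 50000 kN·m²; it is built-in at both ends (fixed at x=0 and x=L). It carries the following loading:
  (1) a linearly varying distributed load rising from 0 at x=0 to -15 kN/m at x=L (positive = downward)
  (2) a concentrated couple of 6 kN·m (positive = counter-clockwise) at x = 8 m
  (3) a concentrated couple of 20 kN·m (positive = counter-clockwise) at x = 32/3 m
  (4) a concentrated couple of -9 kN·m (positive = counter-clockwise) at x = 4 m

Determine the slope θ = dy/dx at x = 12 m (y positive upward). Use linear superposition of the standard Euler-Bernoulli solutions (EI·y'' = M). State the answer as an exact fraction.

Load 1 — triangular load w₀=-15 kN/m (0→w₀ over full span):
  θ_1 = -w₀(2x(L-x)(L-2x)(x+2L)+x²(L-x)²)/(120LEI) = -(-15)·(2·12·(16-12)·(16-2·12)·(12+2·16)+12²·(16-12)²)/(120·16·50000) = -123/25000 rad
Load 2 — applied couple M₀=6 kN·m at a=8 m (b=L-a=8):
  θ_2 = (R_Ax²/2 - M_Ax - M₀(x-a))/EI  [x>a] with R_A=9/16, M_A=3/2 = ((9/16)·12²/2 - (3/2)·12 - 6·(12-8))/50000 = -3/100000 rad
Load 3 — applied couple M₀=20 kN·m at a=32/3 m (b=L-a=16/3):
  θ_3 = (R_Ax²/2 - M_Ax - M₀(x-a))/EI  [x>a] with R_A=5/3, M_A=20/3 = ((5/3)·12²/2 - (20/3)·12 - 20·(12-(32/3)))/50000 = 1/3750 rad
Load 4 — applied couple M₀=-9 kN·m at a=4 m (b=L-a=12):
  θ_4 = (R_Ax²/2 - M_Ax - M₀(x-a))/EI  [x>a] with R_A=-81/128, M_A=27/16 = ((-81/128)·12²/2 - (27/16)·12 - (-9)·(12-4))/50000 = 99/800000 rad
Superposition: θ = Σ θ_i = -10943/2400000 rad ≈ -0.004560 rad

θ(12) = -10943/2400000 rad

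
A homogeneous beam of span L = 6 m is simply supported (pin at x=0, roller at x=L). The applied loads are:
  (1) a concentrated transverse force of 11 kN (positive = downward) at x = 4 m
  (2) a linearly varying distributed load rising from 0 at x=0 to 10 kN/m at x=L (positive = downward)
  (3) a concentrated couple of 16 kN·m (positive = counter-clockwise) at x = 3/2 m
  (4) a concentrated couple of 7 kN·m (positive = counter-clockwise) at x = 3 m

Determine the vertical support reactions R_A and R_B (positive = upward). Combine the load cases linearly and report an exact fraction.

R_A = 35/2 kN, R_B = 47/2 kN

Load 1 — point force P=11 kN at a=4 m (b=L-a=2):
  R_A = Pb/L = 11·2/6 = 11/3 kN
  R_B = Pa/L = 11·4/6 = 22/3 kN
Load 2 — triangular load w₀=10 kN/m (0→w₀ over full span):
  R_A = w₀L/6 = 10·6/6 = 10 kN
  R_B = w₀L/3 = 10·6/3 = 20 kN
Load 3 — applied couple M₀=16 kN·m at a=3/2 m (b=L-a=9/2):
  R_A = M₀/L = 16/6 = 8/3 kN
  R_B = -M₀/L = -16/6 = -8/3 kN
Load 4 — applied couple M₀=7 kN·m at a=3 m (b=L-a=3):
  R_A = M₀/L = 7/6 kN
  R_B = -M₀/L = -7/6 kN
Superposition: R_A = 35/2 kN, R_B = 47/2 kN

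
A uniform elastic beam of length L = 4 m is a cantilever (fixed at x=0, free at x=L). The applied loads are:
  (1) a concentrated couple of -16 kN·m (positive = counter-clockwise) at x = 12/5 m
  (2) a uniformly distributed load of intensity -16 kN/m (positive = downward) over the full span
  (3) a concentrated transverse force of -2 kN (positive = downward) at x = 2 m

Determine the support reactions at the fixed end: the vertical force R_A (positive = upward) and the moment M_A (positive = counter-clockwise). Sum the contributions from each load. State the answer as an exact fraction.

R_A = -66 kN, M_A = -116 kN·m

Load 1 — applied couple M₀=-16 kN·m at a=12/5 m (b=L-a=8/5):
  R_A = 0 kN
  M_A = -M₀ = -(-16) = 16 kN·m
Load 2 — uniform load w=-16 kN/m over full span:
  R_A = wL = (-16)·4 = -64 kN
  M_A = wL²/2 = (-16)·4²/2 = -128 kN·m
Load 3 — point force P=-2 kN at a=2 m (b=L-a=2):
  R_A = P = (-2) = -2 kN
  M_A = Pa = (-2)·2 = -4 kN·m
Superposition: R_A = -66 kN, M_A = -116 kN·m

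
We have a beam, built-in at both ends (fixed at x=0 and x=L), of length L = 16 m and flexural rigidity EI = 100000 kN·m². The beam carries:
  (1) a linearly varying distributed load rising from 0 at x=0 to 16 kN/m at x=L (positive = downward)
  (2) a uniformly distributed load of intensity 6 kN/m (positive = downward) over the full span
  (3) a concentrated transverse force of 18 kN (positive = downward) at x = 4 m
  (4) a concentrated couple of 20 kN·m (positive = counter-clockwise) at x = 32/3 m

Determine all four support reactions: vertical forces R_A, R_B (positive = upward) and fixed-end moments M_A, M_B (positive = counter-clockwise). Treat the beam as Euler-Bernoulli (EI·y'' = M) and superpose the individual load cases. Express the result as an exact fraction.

Load 1 — triangular load w₀=16 kN/m (0→w₀ over full span):
  R_A = 3w₀L/20 = 3·16·16/20 = 192/5 kN
  M_A = w₀L²/30 = 16·16²/30 = 2048/15 kN·m
  R_B = 7w₀L/20 = 7·16·16/20 = 448/5 kN
  M_B = -w₀L²/20 = -16·16²/20 = -1024/5 kN·m
Load 2 — uniform load w=6 kN/m over full span:
  R_A = wL/2 = 6·16/2 = 48 kN
  M_A = wL²/12 = 6·16²/12 = 128 kN·m
  R_B = wL/2 = 6·16/2 = 48 kN
  M_B = -wL²/12 = -6·16²/12 = -128 kN·m
Load 3 — point force P=18 kN at a=4 m (b=L-a=12):
  R_A = Pb²(3a+b)/L³ = 18·12²·(3·4+12)/16³ = 243/16 kN
  M_A = Pab²/L² = 18·4·12²/16² = 81/2 kN·m
  R_B = Pa²(a+3b)/L³ = 18·4²·(4+3·12)/16³ = 45/16 kN
  M_B = -Pa²b/L² = -18·4²·12/16² = -27/2 kN·m
Load 4 — applied couple M₀=20 kN·m at a=32/3 m (b=L-a=16/3):
  R_A = 6M₀ab/L³ = 6·20·(32/3)·(16/3)/16³ = 5/3 kN
  M_A = M₀b(2a-b)/L² = 20·(16/3)·(2·(32/3)-(16/3))/16² = 20/3 kN·m
  R_B = -6M₀ab/L³ = -6·20·(32/3)·(16/3)/16³ = -5/3 kN
  M_B = M₀a(2b-a)/L² = 20·(32/3)·(2·(16/3)-(32/3))/16² = 0 kN·m
Superposition: R_A = 24781/240 kN, M_A = 3117/10 kN·m, R_B = 33299/240 kN, M_B = -3463/10 kN·m

R_A = 24781/240 kN, M_A = 3117/10 kN·m, R_B = 33299/240 kN, M_B = -3463/10 kN·m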